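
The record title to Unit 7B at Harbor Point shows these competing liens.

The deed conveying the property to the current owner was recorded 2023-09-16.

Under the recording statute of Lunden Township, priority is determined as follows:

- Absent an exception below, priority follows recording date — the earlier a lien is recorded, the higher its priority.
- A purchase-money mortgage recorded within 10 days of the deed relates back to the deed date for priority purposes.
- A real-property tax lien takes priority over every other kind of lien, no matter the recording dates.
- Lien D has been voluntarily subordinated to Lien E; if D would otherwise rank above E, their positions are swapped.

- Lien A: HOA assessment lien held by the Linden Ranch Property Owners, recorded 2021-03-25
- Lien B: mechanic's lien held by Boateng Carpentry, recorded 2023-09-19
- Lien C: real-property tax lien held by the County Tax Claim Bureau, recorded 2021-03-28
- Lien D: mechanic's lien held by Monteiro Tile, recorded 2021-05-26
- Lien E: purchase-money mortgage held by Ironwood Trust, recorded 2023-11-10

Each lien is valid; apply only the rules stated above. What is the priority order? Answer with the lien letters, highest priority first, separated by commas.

Effective dates: E was recorded 55 days after the deed, outside the 10-day window, so it keeps its recording date.
C is a real-property tax lien and takes priority over every other lien.
The other liens, earliest effective date first: A (2021-03-25), D (2021-05-26), B (2023-09-19), E (2023-11-10).
Because D would otherwise rank above E, the subordination swaps them.

C, A, E, B, D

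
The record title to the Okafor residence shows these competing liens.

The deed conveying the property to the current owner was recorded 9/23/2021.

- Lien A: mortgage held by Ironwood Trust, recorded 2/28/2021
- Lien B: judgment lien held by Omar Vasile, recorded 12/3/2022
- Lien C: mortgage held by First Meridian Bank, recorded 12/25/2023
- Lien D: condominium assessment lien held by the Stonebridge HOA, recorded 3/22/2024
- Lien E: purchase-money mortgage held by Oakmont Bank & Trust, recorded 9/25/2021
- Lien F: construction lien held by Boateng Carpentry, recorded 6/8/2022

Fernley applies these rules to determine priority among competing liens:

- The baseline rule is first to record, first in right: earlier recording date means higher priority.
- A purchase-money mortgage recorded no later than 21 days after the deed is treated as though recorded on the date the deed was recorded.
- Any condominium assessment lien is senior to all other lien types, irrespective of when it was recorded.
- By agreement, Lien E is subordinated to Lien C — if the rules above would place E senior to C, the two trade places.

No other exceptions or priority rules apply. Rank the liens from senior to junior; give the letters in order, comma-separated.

D, A, C, F, B, E

Effective dates: E relates back to the deed date 9/23/2021.
As a condominium assessment lien, D is senior to every other lien.
Remaining liens by effective date: A (2/28/2021), E (9/23/2021), F (6/8/2022), B (12/3/2022), C (12/25/2023).
E would otherwise be senior to C, so under the subordination agreement E and C exchange positions.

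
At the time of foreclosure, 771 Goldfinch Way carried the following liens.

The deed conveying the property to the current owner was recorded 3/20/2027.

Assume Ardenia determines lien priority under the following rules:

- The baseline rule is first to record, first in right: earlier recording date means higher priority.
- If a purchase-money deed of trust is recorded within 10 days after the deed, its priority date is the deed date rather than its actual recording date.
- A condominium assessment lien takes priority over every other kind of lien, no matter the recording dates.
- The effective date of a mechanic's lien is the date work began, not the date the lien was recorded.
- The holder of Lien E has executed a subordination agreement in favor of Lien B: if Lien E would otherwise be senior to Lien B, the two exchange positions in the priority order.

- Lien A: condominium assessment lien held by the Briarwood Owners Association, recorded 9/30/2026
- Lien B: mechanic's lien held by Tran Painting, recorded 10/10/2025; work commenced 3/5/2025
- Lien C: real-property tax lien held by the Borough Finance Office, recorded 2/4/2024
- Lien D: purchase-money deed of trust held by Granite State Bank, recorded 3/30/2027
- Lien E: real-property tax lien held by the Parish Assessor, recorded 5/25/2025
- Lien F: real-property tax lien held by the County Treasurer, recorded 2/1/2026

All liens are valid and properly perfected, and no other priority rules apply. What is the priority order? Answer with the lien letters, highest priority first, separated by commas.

A, C, B, E, F, D

Effective dates after the stated exceptions: B relates back to 3/5/2025 (work commenced); D's effective date is the deed date, 3/20/2027.
A is a condominium assessment lien, so it outranks all other liens regardless of date.
Ordering the rest by effective date: C (2/4/2024), B (3/5/2025), E (5/25/2025), F (2/1/2026), D (3/20/2027).
Since E is not senior to B, the subordination leaves the order unchanged.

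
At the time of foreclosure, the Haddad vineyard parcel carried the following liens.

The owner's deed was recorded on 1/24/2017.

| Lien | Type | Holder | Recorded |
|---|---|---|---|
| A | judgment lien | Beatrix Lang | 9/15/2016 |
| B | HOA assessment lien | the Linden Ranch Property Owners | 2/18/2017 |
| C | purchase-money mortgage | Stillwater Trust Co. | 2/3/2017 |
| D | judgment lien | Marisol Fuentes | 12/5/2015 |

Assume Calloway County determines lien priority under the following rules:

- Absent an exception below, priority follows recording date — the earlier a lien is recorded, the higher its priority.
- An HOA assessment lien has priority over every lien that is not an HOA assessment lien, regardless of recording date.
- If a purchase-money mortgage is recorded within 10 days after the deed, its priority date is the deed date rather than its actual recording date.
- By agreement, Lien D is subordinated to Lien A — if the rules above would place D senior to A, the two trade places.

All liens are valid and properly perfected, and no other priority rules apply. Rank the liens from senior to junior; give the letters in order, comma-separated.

B, A, D, C

Effective dates after the stated exceptions: C's effective date is the deed date, 1/24/2017.
B is an HOA assessment lien, so it outranks all other liens regardless of date.
Among the remaining liens, by effective date: D (12/5/2015), A (9/15/2016), C (1/24/2017).
D would otherwise be senior to A, so under the subordination agreement D and A exchange positions.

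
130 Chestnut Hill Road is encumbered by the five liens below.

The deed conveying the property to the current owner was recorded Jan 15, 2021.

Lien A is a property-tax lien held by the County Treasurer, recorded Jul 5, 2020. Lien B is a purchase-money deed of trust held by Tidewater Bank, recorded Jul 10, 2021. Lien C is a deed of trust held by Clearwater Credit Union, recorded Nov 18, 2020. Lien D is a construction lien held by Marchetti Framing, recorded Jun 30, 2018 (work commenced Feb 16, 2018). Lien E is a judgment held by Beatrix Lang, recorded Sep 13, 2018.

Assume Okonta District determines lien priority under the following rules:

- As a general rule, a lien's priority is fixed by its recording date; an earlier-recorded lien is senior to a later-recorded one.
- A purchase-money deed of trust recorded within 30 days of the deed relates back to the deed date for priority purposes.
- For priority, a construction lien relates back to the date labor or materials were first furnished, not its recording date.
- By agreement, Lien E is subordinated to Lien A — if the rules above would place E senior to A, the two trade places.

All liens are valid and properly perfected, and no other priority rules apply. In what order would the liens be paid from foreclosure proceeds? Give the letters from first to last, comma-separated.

Effective dates: B was recorded 176 days after the deed, outside the 30-day window, so it keeps its recording date; D is treated as recorded Feb 16, 2018, the work-commencement date.
By effective date, earliest first: D (Feb 16, 2018), E (Sep 13, 2018), A (Jul 5, 2020), C (Nov 18, 2020), B (Jul 10, 2021).
E is senior to A before the subordination, so the two trade places.

D, A, E, C, B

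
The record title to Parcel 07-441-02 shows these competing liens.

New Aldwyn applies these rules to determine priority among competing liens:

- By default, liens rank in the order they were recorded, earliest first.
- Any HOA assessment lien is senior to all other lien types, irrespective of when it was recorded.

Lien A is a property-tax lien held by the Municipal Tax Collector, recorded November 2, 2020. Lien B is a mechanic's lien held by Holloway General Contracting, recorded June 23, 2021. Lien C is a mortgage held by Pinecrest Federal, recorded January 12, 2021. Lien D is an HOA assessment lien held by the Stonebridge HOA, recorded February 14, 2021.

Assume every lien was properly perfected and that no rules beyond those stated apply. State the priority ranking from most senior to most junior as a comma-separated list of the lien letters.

D is an HOA assessment lien, so it outranks all other liens regardless of date.
The other liens, earliest effective date first: A (November 2, 2020), C (January 12, 2021), B (June 23, 2021).

D, A, C, B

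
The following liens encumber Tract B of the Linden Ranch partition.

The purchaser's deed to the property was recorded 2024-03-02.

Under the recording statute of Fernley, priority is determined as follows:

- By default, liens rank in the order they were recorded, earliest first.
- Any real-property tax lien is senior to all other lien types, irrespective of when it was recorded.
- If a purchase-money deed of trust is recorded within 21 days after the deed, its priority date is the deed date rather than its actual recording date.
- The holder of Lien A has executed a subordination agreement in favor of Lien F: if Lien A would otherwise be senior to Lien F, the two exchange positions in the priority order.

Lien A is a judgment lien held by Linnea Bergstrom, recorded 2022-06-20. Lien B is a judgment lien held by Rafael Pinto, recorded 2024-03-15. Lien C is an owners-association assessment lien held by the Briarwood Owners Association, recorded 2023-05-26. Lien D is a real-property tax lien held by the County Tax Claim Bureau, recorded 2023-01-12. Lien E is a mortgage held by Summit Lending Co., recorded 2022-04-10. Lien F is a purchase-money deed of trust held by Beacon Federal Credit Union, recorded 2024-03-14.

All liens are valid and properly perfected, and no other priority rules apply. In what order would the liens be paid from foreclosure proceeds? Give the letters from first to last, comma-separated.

D, E, F, C, A, B

Effective dates: F was recorded within the 21-day window, so its effective date is the deed date 2024-03-02.
D is a real-property tax lien and takes priority over every other lien.
Remaining liens by effective date: E (2022-04-10), A (2022-06-20), C (2023-05-26), F (2024-03-02), B (2024-03-15).
Because A would otherwise rank above F, the subordination swaps them.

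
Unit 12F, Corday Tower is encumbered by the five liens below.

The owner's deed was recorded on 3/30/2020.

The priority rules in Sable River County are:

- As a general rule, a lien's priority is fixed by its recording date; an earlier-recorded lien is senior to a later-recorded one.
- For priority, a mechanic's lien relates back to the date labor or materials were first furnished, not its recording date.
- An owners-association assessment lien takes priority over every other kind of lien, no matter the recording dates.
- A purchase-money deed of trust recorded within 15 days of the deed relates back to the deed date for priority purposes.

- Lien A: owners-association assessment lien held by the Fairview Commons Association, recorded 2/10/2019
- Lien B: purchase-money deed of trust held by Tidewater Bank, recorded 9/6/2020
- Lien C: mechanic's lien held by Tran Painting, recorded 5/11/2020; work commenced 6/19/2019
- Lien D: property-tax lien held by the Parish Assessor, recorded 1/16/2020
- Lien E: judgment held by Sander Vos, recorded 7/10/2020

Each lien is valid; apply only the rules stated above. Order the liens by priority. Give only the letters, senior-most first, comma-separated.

A, C, D, E, B

Effective dates after the stated exceptions: B was recorded 160 days after the deed, outside the 15-day window, so it keeps its recording date; C's effective date is 6/19/2019, when work began.
A is an owners-association assessment lien and takes priority over every other lien.
Ordering the rest by effective date: C (6/19/2019), D (1/16/2020), E (7/10/2020), B (9/6/2020).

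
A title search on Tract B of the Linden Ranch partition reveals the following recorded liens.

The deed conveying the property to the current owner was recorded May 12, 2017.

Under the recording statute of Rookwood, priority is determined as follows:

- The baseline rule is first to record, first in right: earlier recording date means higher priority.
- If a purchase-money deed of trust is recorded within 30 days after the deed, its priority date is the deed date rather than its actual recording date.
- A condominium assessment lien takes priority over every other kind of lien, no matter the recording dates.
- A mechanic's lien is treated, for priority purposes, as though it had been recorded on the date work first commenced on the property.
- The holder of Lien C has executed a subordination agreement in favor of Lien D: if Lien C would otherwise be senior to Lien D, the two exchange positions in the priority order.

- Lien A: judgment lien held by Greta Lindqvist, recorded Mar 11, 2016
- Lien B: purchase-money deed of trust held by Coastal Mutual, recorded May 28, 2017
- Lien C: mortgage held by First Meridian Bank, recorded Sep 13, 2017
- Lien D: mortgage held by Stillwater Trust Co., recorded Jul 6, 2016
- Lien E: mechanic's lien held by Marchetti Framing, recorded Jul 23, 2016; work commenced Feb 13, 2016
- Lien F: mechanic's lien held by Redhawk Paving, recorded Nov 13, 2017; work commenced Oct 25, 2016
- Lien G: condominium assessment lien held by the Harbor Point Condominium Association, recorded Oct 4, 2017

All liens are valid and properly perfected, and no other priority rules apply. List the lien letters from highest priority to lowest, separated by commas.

First, effective dates: B relates back to the deed date May 12, 2017; E relates back to Feb 13, 2016 (work commenced); F's effective date is Oct 25, 2016, when work began.
As a condominium assessment lien, G is senior to every other lien.
Ordering the rest by effective date: E (Feb 13, 2016), A (Mar 11, 2016), D (Jul 6, 2016), F (Oct 25, 2016), B (May 12, 2017), C (Sep 13, 2017).
C already ranks below D; the subordination has no effect.

G, E, A, D, F, B, C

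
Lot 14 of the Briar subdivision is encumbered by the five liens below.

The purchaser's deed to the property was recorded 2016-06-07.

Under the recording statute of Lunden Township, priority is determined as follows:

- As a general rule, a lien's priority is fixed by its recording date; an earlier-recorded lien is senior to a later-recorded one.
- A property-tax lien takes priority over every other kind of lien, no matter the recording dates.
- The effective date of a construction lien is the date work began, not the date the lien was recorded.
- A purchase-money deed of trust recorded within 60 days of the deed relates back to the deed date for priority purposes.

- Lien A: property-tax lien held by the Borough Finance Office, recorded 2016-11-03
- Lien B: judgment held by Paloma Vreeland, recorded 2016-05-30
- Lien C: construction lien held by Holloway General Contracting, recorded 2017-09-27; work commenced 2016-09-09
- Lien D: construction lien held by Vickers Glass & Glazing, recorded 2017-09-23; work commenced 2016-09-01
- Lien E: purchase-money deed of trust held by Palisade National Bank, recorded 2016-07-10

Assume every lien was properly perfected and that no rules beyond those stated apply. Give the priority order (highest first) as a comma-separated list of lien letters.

A, B, E, D, C

First, effective dates: C's effective date is 2016-09-09, when work began; D relates back to 2016-09-01 (work commenced); E's effective date is the deed date, 2016-06-07.
A is a property-tax lien and takes priority over every other lien.
Remaining liens by effective date: B (2016-05-30), E (2016-06-07), D (2016-09-01), C (2016-09-09).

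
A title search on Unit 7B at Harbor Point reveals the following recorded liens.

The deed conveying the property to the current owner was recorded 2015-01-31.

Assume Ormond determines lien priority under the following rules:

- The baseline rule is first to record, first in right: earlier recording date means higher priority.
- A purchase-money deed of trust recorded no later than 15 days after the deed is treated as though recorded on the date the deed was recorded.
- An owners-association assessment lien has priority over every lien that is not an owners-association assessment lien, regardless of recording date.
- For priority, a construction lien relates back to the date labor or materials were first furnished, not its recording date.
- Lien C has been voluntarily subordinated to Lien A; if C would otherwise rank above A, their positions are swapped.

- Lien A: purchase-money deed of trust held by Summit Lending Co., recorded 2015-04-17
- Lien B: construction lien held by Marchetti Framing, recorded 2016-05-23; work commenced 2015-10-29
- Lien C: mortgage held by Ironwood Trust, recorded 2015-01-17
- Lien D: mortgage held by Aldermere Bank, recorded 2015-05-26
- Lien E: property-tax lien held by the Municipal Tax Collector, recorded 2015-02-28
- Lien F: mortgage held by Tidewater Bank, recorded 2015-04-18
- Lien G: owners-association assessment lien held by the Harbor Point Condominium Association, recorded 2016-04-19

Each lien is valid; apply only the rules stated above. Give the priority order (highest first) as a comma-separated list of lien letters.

Adjusting effective dates: A was recorded 76 days after the deed, outside the 15-day window, so it keeps its recording date; B relates back to 2015-10-29 (work commenced).
G is an owners-association assessment lien, so it outranks all other liens regardless of date.
Among the remaining liens, by effective date: C (2015-01-17), E (2015-02-28), A (2015-04-17), F (2015-04-18), D (2015-05-26), B (2015-10-29).
Because C would otherwise rank above A, the subordination swaps them.

G, A, E, C, F, D, B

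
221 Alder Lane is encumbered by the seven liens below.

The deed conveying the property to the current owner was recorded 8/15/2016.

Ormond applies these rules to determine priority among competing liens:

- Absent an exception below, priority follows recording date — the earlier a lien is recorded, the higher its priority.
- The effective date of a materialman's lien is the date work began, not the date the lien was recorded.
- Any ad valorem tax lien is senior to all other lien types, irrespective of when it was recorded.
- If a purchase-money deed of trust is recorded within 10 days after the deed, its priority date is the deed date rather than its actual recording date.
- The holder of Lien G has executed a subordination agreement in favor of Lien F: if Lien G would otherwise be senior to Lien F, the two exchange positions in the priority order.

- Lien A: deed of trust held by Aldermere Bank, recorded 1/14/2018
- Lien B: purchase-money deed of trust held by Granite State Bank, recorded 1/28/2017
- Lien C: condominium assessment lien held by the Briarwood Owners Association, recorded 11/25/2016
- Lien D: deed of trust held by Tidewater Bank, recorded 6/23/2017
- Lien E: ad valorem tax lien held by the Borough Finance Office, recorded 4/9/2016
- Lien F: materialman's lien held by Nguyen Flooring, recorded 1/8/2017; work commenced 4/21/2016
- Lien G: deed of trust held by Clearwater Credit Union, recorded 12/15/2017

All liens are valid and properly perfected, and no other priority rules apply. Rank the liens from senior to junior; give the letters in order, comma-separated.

E, F, C, B, D, G, A

Adjusting effective dates: B missed the 10-day window (166 days after the deed), so its recording date stands; F's effective date is 4/21/2016, when work began.
E is an ad valorem tax lien, so it outranks all other liens regardless of date.
Remaining liens by effective date: F (4/21/2016), C (11/25/2016), B (1/28/2017), D (6/23/2017), G (12/15/2017), A (1/14/2018).
Since G is not senior to F, the subordination leaves the order unchanged.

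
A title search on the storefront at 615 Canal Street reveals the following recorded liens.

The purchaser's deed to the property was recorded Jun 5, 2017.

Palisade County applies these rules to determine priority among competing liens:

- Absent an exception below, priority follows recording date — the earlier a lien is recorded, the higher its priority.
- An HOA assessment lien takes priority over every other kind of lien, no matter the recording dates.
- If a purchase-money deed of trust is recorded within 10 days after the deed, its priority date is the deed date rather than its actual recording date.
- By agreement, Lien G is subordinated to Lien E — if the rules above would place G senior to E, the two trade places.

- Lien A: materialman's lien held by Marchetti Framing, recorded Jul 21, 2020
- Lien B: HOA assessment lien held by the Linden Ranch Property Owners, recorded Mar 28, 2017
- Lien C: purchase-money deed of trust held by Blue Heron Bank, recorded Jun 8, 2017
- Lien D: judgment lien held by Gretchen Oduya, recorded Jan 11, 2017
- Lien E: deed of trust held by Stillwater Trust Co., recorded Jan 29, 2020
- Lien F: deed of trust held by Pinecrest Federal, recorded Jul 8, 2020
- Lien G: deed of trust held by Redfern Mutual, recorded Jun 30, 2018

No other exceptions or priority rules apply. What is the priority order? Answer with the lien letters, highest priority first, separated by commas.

Adjusting effective dates: C was recorded within the 10-day window, so its effective date is the deed date Jun 5, 2017.
B is an HOA assessment lien and takes priority over every other lien.
Ordering the rest by effective date: D (Jan 11, 2017), C (Jun 5, 2017), G (Jun 30, 2018), E (Jan 29, 2020), F (Jul 8, 2020), A (Jul 21, 2020).
Because G would otherwise rank above E, the subordination swaps them.

B, D, C, E, G, F, A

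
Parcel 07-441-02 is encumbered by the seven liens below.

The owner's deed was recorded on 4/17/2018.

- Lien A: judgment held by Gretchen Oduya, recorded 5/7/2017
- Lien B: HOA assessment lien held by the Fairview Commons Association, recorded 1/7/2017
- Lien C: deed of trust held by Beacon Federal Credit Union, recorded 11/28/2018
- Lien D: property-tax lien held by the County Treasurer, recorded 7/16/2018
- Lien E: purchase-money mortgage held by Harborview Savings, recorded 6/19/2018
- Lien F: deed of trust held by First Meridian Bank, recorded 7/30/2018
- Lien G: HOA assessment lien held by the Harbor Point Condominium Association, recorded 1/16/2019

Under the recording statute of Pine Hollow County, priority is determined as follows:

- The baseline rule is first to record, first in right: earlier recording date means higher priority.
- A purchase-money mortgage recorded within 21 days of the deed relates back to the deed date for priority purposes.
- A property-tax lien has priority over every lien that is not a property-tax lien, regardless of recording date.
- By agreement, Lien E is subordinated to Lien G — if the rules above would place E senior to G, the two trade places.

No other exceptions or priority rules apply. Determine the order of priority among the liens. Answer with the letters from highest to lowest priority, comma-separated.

D, B, A, G, F, C, E

First, effective dates: E was recorded 63 days after the deed, outside the 21-day window, so it keeps its recording date.
As a property-tax lien, D is senior to every other lien.
Remaining liens by effective date: B (1/7/2017), A (5/7/2017), E (6/19/2018), F (7/30/2018), C (11/28/2018), G (1/16/2019).
E would otherwise be senior to G, so under the subordination agreement E and G exchange positions.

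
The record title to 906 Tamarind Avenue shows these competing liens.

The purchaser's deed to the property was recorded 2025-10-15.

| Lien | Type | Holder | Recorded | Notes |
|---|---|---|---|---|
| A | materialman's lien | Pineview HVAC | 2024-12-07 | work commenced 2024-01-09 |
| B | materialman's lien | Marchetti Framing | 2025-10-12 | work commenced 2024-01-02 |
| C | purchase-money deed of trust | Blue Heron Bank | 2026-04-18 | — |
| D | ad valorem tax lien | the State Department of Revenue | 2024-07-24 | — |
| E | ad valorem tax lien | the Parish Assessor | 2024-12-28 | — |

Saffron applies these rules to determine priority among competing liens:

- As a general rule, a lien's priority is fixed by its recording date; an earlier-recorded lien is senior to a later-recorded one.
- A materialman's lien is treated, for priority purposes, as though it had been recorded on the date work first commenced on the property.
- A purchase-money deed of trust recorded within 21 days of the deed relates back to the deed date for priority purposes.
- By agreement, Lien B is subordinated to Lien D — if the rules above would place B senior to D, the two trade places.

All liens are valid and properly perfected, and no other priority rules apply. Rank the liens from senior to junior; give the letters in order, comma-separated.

Effective dates: A's effective date is 2024-01-09, when work began; B relates back to 2024-01-02 (work commenced); C was recorded 185 days after the deed, outside the 21-day window, so it keeps its recording date.
Sorted by effective date: B (2024-01-02), A (2024-01-09), D (2024-07-24), E (2024-12-28), C (2026-04-18).
Because B would otherwise rank above D, the subordination swaps them.

D, A, B, E, C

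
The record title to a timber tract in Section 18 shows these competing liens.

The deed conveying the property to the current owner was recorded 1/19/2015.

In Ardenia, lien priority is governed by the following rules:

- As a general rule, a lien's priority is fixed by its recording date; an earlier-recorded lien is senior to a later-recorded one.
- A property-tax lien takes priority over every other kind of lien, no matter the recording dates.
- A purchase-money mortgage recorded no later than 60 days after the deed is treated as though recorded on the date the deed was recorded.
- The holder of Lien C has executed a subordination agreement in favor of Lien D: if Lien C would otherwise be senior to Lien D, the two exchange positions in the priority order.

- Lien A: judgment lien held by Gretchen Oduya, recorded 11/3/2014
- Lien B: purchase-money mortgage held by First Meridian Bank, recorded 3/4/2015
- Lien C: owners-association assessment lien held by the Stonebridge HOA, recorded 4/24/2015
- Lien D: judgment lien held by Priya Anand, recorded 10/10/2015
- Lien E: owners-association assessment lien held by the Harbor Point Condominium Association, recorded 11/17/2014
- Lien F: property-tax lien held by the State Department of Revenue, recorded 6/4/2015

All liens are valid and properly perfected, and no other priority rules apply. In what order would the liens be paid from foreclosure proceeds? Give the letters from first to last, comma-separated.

Effective dates after the stated exceptions: B relates back to the deed date 1/19/2015.
F, as a property-tax lien, has superpriority and ranks first.
Remaining liens by effective date: A (11/3/2014), E (11/17/2014), B (1/19/2015), C (4/24/2015), D (10/10/2015).
Because C would otherwise rank above D, the subordination swaps them.

F, A, E, B, D, C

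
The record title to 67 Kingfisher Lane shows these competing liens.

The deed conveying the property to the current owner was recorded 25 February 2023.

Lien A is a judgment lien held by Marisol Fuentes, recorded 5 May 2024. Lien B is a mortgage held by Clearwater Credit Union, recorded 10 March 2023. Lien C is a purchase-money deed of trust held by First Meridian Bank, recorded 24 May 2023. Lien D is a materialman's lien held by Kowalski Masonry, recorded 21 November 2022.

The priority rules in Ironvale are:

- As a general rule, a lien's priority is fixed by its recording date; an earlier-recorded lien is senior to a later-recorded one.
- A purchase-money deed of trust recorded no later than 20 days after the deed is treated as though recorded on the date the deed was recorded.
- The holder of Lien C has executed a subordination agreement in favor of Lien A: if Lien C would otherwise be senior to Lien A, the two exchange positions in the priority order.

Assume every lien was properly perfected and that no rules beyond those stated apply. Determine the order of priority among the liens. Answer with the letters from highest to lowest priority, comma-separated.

First, effective dates: C was recorded 88 days after the deed — beyond 20 days — so no relation-back applies.
By effective date, earliest first: D (21 November 2022), B (10 March 2023), C (24 May 2023), A (5 May 2024).
C is senior to A before the subordination, so the two trade places.

D, B, A, C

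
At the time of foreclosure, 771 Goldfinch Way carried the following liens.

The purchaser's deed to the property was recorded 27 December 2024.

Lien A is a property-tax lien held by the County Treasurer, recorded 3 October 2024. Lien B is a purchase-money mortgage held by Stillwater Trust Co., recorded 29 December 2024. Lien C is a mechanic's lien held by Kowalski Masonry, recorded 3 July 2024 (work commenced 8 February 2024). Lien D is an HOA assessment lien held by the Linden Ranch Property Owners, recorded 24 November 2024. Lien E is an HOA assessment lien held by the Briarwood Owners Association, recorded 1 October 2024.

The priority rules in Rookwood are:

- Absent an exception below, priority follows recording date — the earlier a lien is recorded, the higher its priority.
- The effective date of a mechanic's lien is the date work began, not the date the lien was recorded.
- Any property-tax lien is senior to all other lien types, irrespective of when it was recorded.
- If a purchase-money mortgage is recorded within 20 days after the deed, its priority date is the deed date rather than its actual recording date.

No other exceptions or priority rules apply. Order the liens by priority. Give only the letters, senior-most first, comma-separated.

A, C, E, D, B

Effective dates: B relates back to the deed date 27 December 2024; C's effective date is 8 February 2024, when work began.
A is a property-tax lien and takes priority over every other lien.
Remaining liens by effective date: C (8 February 2024), E (1 October 2024), D (24 November 2024), B (27 December 2024).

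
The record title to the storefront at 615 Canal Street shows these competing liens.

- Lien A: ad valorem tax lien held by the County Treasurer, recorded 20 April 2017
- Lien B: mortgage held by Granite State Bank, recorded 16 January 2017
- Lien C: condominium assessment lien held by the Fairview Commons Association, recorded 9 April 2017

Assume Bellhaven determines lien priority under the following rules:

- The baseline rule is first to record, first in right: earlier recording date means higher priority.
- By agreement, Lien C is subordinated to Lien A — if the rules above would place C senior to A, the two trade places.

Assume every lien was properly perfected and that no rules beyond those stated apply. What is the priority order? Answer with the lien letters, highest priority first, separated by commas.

By effective date: B (16 January 2017), C (9 April 2017), A (20 April 2017).
Because C would otherwise rank above A, the subordination swaps them.

B, A, C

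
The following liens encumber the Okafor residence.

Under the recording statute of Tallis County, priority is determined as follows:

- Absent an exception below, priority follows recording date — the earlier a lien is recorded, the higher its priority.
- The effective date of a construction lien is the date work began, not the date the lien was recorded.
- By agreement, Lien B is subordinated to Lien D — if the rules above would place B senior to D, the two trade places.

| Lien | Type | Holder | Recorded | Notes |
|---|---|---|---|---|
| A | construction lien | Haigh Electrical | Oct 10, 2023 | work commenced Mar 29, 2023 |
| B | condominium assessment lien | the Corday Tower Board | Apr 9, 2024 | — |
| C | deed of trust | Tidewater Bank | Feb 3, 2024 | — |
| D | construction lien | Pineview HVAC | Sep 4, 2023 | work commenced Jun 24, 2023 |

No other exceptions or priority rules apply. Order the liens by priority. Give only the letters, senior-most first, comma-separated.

First, effective dates: A is treated as recorded Mar 29, 2023, the work-commencement date; D is treated as recorded Jun 24, 2023, the work-commencement date.
Ordering by effective date: A (Mar 29, 2023), D (Jun 24, 2023), C (Feb 3, 2024), B (Apr 9, 2024).
Since B is not senior to D, the subordination leaves the order unchanged.

A, D, C, B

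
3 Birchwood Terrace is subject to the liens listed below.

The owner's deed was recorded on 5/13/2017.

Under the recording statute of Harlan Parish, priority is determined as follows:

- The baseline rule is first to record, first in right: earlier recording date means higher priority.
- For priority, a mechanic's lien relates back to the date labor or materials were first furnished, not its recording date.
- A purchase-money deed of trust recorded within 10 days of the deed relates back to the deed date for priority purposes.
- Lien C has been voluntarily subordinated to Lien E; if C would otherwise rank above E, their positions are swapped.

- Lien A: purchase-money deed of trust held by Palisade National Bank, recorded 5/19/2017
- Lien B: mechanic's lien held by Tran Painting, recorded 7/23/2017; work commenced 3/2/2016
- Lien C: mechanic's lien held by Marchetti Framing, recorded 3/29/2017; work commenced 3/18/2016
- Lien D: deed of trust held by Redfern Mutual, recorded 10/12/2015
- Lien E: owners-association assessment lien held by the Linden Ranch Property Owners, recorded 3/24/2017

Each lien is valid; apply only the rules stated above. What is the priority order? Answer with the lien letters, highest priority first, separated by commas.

D, B, E, C, A

Adjusting effective dates: A was recorded within the 10-day window, so its effective date is the deed date 5/13/2017; B's effective date is 3/2/2016, when work began; C is treated as recorded 3/18/2016, the work-commencement date.
Ordering by effective date: D (10/12/2015), B (3/2/2016), C (3/18/2016), E (3/24/2017), A (5/13/2017).
The subordination applies — C was senior to E — so C and E swap.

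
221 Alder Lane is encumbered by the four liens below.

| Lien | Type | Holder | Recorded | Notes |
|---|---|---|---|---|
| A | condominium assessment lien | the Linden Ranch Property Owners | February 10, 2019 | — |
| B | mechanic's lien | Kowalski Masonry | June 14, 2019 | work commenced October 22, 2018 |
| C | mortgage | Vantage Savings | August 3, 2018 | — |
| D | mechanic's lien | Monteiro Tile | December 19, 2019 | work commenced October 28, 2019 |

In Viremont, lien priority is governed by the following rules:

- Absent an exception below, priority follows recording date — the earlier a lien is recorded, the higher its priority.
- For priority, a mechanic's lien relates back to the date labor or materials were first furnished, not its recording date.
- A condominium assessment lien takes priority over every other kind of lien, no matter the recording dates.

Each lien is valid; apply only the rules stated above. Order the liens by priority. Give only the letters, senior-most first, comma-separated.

Effective dates: B is treated as recorded October 22, 2018, the work-commencement date; D is treated as recorded October 28, 2019, the work-commencement date.
As a condominium assessment lien, A is senior to every other lien.
Among the remaining liens, by effective date: C (August 3, 2018), B (October 22, 2018), D (October 28, 2019).

A, C, B, D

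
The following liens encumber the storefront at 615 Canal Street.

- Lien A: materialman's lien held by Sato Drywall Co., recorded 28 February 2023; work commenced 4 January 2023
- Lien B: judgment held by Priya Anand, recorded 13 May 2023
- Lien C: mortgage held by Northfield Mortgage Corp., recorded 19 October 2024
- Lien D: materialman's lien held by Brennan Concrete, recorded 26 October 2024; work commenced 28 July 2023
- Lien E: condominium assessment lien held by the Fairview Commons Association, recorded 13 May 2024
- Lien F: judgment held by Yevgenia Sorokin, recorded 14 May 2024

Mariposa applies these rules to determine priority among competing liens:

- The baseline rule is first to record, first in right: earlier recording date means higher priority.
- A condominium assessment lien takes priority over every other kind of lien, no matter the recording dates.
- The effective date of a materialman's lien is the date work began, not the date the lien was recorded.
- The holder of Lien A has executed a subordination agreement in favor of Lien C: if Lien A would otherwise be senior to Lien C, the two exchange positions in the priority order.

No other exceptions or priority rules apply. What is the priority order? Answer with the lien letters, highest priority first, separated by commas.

E, C, B, D, F, A

Effective dates: A relates back to 4 January 2023 (work commenced); D relates back to 28 July 2023 (work commenced).
E is a condominium assessment lien and takes priority over every other lien.
Ordering the rest by effective date: A (4 January 2023), B (13 May 2023), D (28 July 2023), F (14 May 2024), C (19 October 2024).
The subordination applies — A was senior to C — so A and C swap.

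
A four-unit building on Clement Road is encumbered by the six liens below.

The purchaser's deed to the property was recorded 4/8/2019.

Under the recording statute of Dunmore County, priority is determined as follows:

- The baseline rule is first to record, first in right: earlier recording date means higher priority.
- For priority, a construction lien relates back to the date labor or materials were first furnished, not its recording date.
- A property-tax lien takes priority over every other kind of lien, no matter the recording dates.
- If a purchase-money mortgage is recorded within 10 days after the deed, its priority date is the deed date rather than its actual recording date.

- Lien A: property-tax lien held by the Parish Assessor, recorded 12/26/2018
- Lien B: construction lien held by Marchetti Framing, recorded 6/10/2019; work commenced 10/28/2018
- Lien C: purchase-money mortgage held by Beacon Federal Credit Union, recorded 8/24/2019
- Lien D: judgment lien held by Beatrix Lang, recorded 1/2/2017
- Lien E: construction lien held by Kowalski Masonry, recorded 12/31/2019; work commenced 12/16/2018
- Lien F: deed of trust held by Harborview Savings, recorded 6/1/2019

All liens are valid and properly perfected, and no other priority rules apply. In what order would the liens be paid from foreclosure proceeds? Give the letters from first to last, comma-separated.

Adjusting effective dates: B relates back to 10/28/2018 (work commenced); C was recorded 138 days after the deed — beyond 10 days — so no relation-back applies; E is treated as recorded 12/16/2018, the work-commencement date.
A is a property-tax lien and takes priority over every other lien.
Ordering the rest by effective date: D (1/2/2017), B (10/28/2018), E (12/16/2018), F (6/1/2019), C (8/24/2019).

A, D, B, E, F, C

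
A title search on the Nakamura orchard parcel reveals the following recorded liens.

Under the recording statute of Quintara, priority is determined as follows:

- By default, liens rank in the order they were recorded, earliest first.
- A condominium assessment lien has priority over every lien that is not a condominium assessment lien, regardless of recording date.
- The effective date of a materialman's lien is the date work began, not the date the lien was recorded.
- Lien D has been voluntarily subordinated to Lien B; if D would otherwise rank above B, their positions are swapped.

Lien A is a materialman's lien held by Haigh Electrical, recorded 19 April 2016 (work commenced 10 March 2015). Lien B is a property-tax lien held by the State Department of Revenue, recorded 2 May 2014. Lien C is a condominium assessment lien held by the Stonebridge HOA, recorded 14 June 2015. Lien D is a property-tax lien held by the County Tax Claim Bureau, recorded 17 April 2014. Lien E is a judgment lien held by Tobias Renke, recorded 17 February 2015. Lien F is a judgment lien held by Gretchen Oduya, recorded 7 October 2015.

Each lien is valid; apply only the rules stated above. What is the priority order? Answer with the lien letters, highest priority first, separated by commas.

Effective dates: A's effective date is 10 March 2015, when work began.
C is a condominium assessment lien, so it outranks all other liens regardless of date.
Among the remaining liens, by effective date: D (17 April 2014), B (2 May 2014), E (17 February 2015), A (10 March 2015), F (7 October 2015).
D is senior to B before the subordination, so the two trade places.

C, B, D, E, A, F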